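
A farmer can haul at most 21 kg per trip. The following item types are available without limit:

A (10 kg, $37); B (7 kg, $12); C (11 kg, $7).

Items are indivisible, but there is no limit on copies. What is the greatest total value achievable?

$74

Best value-per-unit is A at 37/10, and filling with it alone uses weight 2×10=20. No mix of the others beats 2×37 = 74.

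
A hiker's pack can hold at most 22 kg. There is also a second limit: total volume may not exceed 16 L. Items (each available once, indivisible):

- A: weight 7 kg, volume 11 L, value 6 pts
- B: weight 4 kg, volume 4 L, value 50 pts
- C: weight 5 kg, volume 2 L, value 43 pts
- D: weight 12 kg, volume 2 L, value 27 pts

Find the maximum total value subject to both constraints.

120 pts

Feasible sets respecting both limits:
- B+C+D: weight 21, volume 8, value 120
- B+C: weight 9, volume 6, value 93
- B+D: weight 16, volume 6, value 77
- C+D: weight 17, volume 4, value 70
Best: 120 pts.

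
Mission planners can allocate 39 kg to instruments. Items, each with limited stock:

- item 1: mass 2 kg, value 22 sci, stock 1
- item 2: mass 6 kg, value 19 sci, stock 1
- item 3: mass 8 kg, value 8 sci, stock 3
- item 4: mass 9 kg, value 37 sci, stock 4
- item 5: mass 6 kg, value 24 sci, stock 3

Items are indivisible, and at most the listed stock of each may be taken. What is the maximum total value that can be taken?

Top feasible selections:
- 1×item 1 + 4×item 4: mass 38, value 170
- 1×item 1 + 2×item 4 + 3×item 5: mass 38, value 168
- 1×item 1 + 1×item 2 + 2×item 4 + 2×item 5: mass 38, value 163
Best: 170 sci.

170 sci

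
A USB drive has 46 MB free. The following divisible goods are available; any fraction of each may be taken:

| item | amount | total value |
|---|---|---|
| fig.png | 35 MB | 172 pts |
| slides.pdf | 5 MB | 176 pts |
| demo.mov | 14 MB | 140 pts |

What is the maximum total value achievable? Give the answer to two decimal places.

448.69

Take in order of value per unit:
- slides.pdf (176/5 per unit): all 5 → value 176, running total 176.00
- demo.mov (140/14 per unit): all 14 → value 140, running total 316.00
- fig.png (172/35 per unit): 27 of 35 → value 27×172/35 = 132.6857, running total 448.69
Total 448.69.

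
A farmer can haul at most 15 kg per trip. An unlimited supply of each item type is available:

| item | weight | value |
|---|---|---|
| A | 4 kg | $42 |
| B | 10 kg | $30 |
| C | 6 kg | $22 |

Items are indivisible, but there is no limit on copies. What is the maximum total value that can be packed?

Best value-per-unit is A at 42/4, and filling with it alone uses weight 3×4=12. No mix of the others beats 3×42 = 126.

$126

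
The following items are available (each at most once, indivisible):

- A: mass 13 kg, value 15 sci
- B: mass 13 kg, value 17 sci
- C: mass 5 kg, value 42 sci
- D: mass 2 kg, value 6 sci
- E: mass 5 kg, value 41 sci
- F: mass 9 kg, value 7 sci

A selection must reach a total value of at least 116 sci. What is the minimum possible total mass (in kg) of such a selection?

Subsets with value ≥ 116, sorted by total mass:
- A+B+C+D+E: mass 38, value 121
- A+B+C+E+F: mass 45, value 122
Minimum mass: 38 kg.

38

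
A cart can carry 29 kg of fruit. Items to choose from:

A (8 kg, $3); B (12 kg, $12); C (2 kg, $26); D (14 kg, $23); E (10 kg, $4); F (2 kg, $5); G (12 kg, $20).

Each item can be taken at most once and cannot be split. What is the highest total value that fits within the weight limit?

Check high-value combinations within 29 kg:
- C+D+G: weight 2+14+12=28, value 26+23+20=69
- B+C+F+G: weight 12+2+2+12=28, value 12+26+5+20=63
- B+C+D: weight 12+2+14=28, value 12+26+23=61
- B+C+G: weight 12+2+12=26, value 12+26+20=58
- C+D+E+F: weight 2+14+10+2=28, value 26+23+4+5=58
Best: $69.

$69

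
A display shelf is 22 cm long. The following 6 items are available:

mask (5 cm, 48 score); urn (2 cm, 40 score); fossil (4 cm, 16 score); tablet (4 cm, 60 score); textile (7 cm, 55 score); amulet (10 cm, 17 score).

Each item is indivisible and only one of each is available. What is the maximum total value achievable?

This is a 0/1 knapsack; check combinations near the capacity.
- mask+urn+fossil+tablet+textile: length 5+2+4+4+7=22, value 48+40+16+60+55=219
- mask+urn+tablet+textile: length 5+2+4+7=18, value 48+40+60+55=203
- mask+fossil+tablet+textile: length 5+4+4+7=20, value 48+16+60+55=179
- urn+fossil+tablet+textile: length 2+4+4+7=17, value 40+16+60+55=171
- mask+urn+tablet+amulet: length 5+2+4+10=21, value 48+40+60+17=165
Best: 219 score.

219 score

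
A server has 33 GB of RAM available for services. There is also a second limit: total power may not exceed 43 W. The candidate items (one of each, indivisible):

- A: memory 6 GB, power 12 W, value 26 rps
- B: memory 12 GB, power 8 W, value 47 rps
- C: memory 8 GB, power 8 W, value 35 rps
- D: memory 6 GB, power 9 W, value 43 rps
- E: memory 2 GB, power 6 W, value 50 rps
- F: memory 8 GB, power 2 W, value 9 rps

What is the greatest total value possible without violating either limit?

175 rps

Feasible sets respecting both limits:
- B+C+D+E: memory 28, power 31, value 175
- A+B+D+E: memory 26, power 35, value 166
- A+C+D+E+F: memory 30, power 37, value 163
- A+B+C+E: memory 28, power 34, value 158
Best: 175 rps.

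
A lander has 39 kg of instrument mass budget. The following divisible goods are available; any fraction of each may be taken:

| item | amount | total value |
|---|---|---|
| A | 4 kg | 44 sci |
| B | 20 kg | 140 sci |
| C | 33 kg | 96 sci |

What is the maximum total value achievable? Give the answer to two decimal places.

227.64

Take in order of value per unit:
- A (44/4 per unit): all 4 → value 44, running total 44.00
- B (140/20 per unit): all 20 → value 140, running total 184.00
- C (96/33 per unit): 15 of 33 → value 15×96/33 = 43.6364, running total 227.64
Total 227.64.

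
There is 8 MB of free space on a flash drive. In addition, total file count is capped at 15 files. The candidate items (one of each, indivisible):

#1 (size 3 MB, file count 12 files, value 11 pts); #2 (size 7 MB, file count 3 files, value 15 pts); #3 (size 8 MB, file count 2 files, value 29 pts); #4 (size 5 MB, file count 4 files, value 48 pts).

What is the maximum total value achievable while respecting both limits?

Feasible sets respecting both limits:
- #4: size 5, file count 4, value 48
- #3: size 8, file count 2, value 29
- #2: size 7, file count 3, value 15
Best: 48 pts.

48 pts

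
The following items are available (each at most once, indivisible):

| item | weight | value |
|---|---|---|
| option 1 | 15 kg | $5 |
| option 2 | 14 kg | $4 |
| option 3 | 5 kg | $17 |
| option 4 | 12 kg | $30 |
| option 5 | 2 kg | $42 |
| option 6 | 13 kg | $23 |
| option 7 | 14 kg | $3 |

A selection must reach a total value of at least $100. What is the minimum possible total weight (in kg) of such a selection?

Subsets with value ≥ 100, sorted by total weight:
- option 3+option 4+option 5+option 6: weight 32, value 112
- option 1+option 4+option 5+option 6: weight 42, value 100
- option 2+option 3+option 4+option 5+option 6: weight 46, value 116
- option 3+option 4+option 5+option 6+option 7: weight 46, value 115
Minimum weight: 32 kg.

32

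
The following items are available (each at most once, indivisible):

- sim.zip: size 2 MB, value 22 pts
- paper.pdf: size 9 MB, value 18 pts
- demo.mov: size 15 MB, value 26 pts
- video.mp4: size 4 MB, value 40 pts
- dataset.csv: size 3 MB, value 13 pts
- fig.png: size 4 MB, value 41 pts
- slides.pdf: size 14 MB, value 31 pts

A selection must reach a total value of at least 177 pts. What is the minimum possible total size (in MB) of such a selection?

48

Subsets with value ≥ 177, sorted by total size:
- sim.zip+paper.pdf+demo.mov+video.mp4+fig.png+slides.pdf: size 48, value 178
- sim.zip+paper.pdf+demo.mov+video.mp4+dataset.csv+fig.png+slides.pdf: size 51, value 191
Minimum size: 48 MB.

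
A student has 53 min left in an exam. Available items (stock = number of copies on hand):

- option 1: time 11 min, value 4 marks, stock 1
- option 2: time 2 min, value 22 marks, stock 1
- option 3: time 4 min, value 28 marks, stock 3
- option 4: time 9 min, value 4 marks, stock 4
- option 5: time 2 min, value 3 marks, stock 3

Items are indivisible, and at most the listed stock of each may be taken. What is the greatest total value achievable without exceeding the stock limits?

Top feasible selections:
- 1×option 2 + 3×option 3 + 3×option 4 + 3×option 5: time 47, value 127
- 1×option 1 + 1×option 2 + 3×option 3 + 2×option 4 + 3×option 5: time 49, value 127
- 1×option 2 + 3×option 3 + 4×option 4 + 1×option 5: time 52, value 125
- 1×option 2 + 3×option 3 + 3×option 4 + 2×option 5: time 45, value 124
Best: 127 marks.

127 marks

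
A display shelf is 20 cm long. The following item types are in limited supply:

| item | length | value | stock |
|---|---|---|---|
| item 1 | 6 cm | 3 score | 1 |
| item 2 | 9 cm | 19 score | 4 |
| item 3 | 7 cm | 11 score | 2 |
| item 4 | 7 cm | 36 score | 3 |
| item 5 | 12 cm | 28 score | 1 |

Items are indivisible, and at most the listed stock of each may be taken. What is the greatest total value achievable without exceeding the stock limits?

Best selections within length 20 and stock limits:
- 1×item 1 + 2×item 4: length 20, value 75
- 2×item 4: length 14, value 72
Best: 75 score.

75 score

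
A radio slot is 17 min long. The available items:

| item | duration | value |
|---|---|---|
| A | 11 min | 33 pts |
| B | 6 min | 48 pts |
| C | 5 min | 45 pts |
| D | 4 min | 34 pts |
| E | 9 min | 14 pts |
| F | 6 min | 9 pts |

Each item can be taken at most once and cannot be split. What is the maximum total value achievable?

Check high-value combinations within 17 min:
- B+C+D: duration 6+5+4=15, value 48+45+34=127
- B+C+F: duration 6+5+6=17, value 48+45+9=102
- B+C: duration 6+5=11, value 48+45=93
Best: 127 pts.

127 pts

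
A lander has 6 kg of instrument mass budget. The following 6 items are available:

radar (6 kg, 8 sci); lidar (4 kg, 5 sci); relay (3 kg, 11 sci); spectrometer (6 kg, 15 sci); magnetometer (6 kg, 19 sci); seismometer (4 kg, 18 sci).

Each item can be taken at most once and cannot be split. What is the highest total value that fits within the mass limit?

19 sci

Check high-value combinations within 6 kg:
- magnetometer: mass 6, value 19
- seismometer: mass 4, value 18
- spectrometer: mass 6, value 15
- relay: mass 3, value 11
Best: 19 sci.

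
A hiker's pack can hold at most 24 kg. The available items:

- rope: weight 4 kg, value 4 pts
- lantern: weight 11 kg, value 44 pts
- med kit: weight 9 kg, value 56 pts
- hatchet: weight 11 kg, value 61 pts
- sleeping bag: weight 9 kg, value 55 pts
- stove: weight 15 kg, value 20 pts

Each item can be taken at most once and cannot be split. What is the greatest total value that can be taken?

Check high-value combinations within 24 kg:
- rope+med kit+hatchet: weight 4+9+11=24, value 4+56+61=121
- rope+hatchet+sleeping bag: weight 4+11+9=24, value 4+61+55=120
- med kit+hatchet: weight 9+11=20, value 56+61=117
Best: 121 pts.

121 pts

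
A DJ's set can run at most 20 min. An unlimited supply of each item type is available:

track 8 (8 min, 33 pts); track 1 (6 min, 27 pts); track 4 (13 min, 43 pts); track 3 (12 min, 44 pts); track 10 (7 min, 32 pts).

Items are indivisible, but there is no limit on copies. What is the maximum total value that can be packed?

91 pts

Best value-per-unit is track 10 at 32/7; filling with it alone gives 2×32 = 64.
Optimal mix: 1×track 1 + 2×track 10 → duration 20, value 91.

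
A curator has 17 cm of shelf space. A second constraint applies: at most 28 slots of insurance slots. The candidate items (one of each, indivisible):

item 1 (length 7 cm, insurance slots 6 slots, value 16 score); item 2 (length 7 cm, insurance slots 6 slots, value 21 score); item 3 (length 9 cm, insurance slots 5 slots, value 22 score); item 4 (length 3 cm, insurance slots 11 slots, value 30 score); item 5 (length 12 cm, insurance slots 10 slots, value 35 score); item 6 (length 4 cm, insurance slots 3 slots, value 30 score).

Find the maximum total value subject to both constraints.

Feasible sets respecting both limits:
- item 3+item 4+item 6: length 16, insurance slots 19, value 82
- item 2+item 4+item 6: length 14, insurance slots 20, value 81
- item 1+item 4+item 6: length 14, insurance slots 20, value 76
Best: 82 score.

82 score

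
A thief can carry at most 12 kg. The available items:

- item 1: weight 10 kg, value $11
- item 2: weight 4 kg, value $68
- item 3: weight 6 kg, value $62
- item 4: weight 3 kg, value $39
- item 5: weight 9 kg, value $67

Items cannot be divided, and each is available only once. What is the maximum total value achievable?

$130

This is a 0/1 knapsack; check combinations near the capacity.
- item 2+item 3: weight 4+6=10, value 68+62=130
- item 2+item 4: weight 4+3=7, value 68+39=107
- item 4+item 5: weight 3+9=12, value 39+67=106
Best: $130.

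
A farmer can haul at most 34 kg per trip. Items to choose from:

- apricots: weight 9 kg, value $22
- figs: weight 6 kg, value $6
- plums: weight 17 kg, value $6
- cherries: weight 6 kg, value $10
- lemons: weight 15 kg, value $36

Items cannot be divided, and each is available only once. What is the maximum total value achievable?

$68

Check high-value combinations within 34 kg:
- apricots+cherries+lemons: weight 9+6+15=30, value 22+10+36=68
- apricots+figs+lemons: weight 9+6+15=30, value 22+6+36=64
- apricots+lemons: weight 9+15=24, value 22+36=58
Best: $68.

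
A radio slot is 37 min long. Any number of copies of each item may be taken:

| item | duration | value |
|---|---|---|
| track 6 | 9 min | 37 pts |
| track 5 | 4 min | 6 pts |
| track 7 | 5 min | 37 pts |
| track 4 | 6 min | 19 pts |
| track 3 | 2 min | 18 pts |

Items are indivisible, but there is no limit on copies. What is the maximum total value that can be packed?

Best value-per-unit is track 3 at 18/2; filling with it alone gives 18×18 = 324.
Optimal mix: 1×track 7 + 16×track 3 → duration 37, value 325.

325 pts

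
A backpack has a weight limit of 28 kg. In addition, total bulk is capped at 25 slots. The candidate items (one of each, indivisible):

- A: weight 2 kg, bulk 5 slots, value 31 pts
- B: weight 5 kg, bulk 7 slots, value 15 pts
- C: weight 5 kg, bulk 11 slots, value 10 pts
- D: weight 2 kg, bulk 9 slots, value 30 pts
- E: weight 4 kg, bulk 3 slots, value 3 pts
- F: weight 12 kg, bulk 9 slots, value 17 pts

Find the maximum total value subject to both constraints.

79 pts

Feasible sets respecting both limits:
- A+B+D+E: weight 13, bulk 24, value 79
- A+D+F: weight 16, bulk 23, value 78
- A+B+D: weight 9, bulk 21, value 76
- A+C+D: weight 9, bulk 25, value 71
Best: 79 pts.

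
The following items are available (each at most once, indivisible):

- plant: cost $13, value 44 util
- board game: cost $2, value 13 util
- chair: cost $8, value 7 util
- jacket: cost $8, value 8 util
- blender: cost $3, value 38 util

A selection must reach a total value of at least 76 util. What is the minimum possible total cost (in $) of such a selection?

16

Subsets with value ≥ 76, sorted by total cost:
- plant+blender: cost 16, value 82
- plant+board game+blender: cost 18, value 95
- plant+jacket+blender: cost 24, value 90
- plant+chair+blender: cost 24, value 89
Minimum cost: 16 $.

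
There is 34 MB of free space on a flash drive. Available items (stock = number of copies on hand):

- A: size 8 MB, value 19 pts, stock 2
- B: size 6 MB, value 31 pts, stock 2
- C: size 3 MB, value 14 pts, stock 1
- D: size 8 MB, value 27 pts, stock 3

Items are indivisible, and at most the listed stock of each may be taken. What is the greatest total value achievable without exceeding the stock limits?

130 pts

Best selections within size 34 and stock limits:
- 2×B + 1×C + 2×D: size 31, value 130
- 1×B + 1×C + 3×D: size 33, value 126
Best: 130 pts.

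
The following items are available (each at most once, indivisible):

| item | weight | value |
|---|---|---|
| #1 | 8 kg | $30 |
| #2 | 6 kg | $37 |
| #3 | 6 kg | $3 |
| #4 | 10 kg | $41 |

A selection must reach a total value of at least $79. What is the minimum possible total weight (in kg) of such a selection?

22

Subsets with value ≥ 79, sorted by total weight:
- #2+#3+#4: weight 22, value 81
- #1+#2+#4: weight 24, value 108
Minimum weight: 22 kg.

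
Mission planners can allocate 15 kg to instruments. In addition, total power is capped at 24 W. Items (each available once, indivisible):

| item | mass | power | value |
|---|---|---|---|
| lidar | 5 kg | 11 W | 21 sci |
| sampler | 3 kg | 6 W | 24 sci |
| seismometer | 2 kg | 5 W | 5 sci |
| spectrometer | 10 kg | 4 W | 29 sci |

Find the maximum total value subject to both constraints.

Feasible sets respecting both limits:
- sampler+seismometer+spectrometer: mass 15, power 15, value 58
- sampler+spectrometer: mass 13, power 10, value 53
- lidar+sampler+seismometer: mass 10, power 22, value 50
- lidar+spectrometer: mass 15, power 15, value 50
Best: 58 sci.

58 sci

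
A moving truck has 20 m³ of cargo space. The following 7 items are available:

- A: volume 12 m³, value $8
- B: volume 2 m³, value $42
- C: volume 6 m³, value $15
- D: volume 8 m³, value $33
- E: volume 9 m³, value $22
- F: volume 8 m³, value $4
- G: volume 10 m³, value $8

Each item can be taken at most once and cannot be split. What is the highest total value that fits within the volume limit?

$97

This is a 0/1 knapsack; check combinations near the capacity.
- B+D+E: volume 2+8+9=19, value 42+33+22=97
- B+C+D: volume 2+6+8=16, value 42+15+33=90
- B+D+G: volume 2+8+10=20, value 42+33+8=83
Best: $97.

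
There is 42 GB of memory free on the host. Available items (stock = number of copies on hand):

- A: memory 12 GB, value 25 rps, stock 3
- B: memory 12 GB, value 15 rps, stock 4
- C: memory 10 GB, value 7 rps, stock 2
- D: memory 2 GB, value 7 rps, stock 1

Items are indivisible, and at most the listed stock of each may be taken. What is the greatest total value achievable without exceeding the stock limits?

Best selections within memory 42 and stock limits:
- 3×A + 1×D: memory 38, value 82
- 3×A: memory 36, value 75
- 2×A + 1×B + 1×D: memory 38, value 72
Best: 82 rps.

82 rps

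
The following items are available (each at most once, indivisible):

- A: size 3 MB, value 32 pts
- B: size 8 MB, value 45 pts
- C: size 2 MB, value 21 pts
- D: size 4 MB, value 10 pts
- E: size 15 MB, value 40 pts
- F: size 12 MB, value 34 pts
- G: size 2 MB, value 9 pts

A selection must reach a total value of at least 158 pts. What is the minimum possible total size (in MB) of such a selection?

Subsets with value ≥ 158, sorted by total size:
- A+B+C+E+F: size 40, value 172
- A+B+E+F+G: size 40, value 160
Minimum size: 40 MB.

40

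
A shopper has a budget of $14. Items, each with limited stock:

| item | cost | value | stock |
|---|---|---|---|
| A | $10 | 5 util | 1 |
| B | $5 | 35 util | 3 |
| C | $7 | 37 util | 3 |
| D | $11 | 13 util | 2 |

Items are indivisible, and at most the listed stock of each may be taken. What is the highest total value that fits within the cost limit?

74 util

Best selections within cost 14 and stock limits:
- 2×C: cost 14, value 74
- 1×B + 1×C: cost 12, value 72
Best: 74 util.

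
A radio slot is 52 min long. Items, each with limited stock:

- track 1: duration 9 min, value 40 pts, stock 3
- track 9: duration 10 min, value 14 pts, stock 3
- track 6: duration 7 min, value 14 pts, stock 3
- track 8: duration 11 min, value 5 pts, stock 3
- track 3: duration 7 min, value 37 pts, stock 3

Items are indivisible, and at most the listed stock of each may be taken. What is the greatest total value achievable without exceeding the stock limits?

Best selections within duration 52 and stock limits:
- 3×track 1 + 3×track 3: duration 48, value 231
- 3×track 1 + 1×track 6 + 2×track 3: duration 48, value 208
Best: 231 pts.

231 pts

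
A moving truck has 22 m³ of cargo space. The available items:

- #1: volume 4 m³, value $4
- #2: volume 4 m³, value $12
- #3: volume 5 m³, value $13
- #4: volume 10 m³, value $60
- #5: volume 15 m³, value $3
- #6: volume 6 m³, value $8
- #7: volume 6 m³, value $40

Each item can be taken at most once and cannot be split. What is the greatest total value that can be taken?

$113

Check high-value combinations within 22 m³:
- #3+#4+#7: volume 5+10+6=21, value 13+60+40=113
- #2+#4+#7: volume 4+10+6=20, value 12+60+40=112
- #4+#6+#7: volume 10+6+6=22, value 60+8+40=108
- #1+#4+#7: volume 4+10+6=20, value 4+60+40=104
- #4+#7: volume 10+6=16, value 60+40=100
Best: $113.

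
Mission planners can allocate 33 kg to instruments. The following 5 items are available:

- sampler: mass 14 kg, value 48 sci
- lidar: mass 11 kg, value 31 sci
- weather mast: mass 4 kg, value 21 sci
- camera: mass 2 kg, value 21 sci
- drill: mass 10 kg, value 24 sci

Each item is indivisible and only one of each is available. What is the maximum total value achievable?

Check high-value combinations within 33 kg:
- sampler+lidar+weather mast+camera: mass 14+11+4+2=31, value 48+31+21+21=121
- sampler+weather mast+camera+drill: mass 14+4+2+10=30, value 48+21+21+24=114
- sampler+lidar+camera: mass 14+11+2=27, value 48+31+21=100
Best: 121 sci.

121 sci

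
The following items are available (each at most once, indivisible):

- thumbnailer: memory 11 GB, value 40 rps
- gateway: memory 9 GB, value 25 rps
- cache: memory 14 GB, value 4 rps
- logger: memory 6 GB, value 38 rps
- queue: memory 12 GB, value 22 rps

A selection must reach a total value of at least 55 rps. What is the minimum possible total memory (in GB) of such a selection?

15

Subsets with value ≥ 55, sorted by total memory:
- gateway+logger: memory 15, value 63
- thumbnailer+logger: memory 17, value 78
- logger+queue: memory 18, value 60
- thumbnailer+gateway: memory 20, value 65
Minimum memory: 15 GB.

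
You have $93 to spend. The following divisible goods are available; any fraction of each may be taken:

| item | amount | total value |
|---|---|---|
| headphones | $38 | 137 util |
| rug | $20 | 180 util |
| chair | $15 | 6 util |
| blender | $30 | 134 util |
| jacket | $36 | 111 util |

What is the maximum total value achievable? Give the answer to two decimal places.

Take in order of value per unit:
- rug (180/20 per unit): all 20 → value 180, running total 180.00
- blender (134/30 per unit): all 30 → value 134, running total 314.00
- headphones (137/38 per unit): all 38 → value 137, running total 451.00
- jacket (111/36 per unit): 5 of 36 → value 5×111/36 = 15.4167, running total 466.42
Total 466.42.

466.42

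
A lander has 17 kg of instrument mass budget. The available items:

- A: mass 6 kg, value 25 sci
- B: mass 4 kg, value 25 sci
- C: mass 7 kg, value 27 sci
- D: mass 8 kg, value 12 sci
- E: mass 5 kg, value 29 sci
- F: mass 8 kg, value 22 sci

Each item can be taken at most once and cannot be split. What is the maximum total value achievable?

Check high-value combinations within 17 kg:
- B+C+E: mass 4+7+5=16, value 25+27+29=81
- A+B+E: mass 6+4+5=15, value 25+25+29=79
- A+B+C: mass 6+4+7=17, value 25+25+27=77
- B+E+F: mass 4+5+8=17, value 25+29+22=76
Best: 81 sci.

81 sci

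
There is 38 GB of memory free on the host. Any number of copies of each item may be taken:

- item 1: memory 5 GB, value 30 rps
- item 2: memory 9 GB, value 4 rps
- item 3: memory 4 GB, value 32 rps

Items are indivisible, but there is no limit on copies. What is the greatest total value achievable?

Best value-per-unit is item 3 at 32/4, and filling with it alone uses memory 9×4=36. No mix of the others beats 9×32 = 288.

288 rps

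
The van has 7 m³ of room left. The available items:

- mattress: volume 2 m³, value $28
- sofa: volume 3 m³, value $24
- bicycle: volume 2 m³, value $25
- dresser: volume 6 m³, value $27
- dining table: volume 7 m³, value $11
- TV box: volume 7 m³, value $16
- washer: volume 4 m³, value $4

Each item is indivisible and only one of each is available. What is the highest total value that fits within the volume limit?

$77

This is a 0/1 knapsack; check combinations near the capacity.
- mattress+sofa+bicycle: volume 2+3+2=7, value 28+24+25=77
- mattress+bicycle: volume 2+2=4, value 28+25=53
- mattress+sofa: volume 2+3=5, value 28+24=52
Best: $77.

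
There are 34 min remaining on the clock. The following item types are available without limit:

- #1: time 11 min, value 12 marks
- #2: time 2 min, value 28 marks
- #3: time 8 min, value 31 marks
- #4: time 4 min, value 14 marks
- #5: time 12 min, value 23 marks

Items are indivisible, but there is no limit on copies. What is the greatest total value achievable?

476 marks

Best value-per-unit is #2 at 28/2, and filling with it alone uses time 17×2=34. No mix of the others beats 17×28 = 476.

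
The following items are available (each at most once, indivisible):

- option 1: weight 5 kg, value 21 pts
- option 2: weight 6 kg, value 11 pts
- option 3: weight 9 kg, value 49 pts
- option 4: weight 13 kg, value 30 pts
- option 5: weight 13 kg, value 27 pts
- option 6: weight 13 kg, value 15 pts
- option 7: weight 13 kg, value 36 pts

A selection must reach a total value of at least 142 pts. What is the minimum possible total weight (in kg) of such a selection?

46

Subsets with value ≥ 142, sorted by total weight:
- option 1+option 2+option 3+option 4+option 7: weight 46, value 147
- option 1+option 2+option 3+option 5+option 7: weight 46, value 144
Minimum weight: 46 kg.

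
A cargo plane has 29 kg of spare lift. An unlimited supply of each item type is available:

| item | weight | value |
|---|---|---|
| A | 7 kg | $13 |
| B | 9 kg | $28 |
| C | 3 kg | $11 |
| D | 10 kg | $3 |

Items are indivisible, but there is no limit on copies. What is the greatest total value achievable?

$99

Best value-per-unit is C at 11/3, and filling with it alone uses weight 9×3=27. No mix of the others beats 9×11 = 99.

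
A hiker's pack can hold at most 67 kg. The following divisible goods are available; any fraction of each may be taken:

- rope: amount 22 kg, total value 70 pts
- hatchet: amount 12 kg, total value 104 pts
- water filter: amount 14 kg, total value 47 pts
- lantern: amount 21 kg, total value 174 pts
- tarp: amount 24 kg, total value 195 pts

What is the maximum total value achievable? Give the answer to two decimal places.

Take in order of value per unit:
- hatchet (104/12 per unit): all 12 → value 104, running total 104.00
- lantern (174/21 per unit): all 21 → value 174, running total 278.00
- tarp (195/24 per unit): all 24 → value 195, running total 473.00
- water filter (47/14 per unit): 10 of 14 → value 10×47/14 = 33.5714, running total 506.57
Total 506.57.

506.57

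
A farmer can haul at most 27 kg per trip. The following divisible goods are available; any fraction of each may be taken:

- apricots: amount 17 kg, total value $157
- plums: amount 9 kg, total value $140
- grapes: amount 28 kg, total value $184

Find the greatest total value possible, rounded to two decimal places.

Take in order of value per unit:
- plums (140/9 per unit): all 9 → value 140, running total 140.00
- apricots (157/17 per unit): all 17 → value 157, running total 297.00
- grapes (184/28 per unit): 1 of 28 → value 1×184/28 = 6.5714, running total 303.57
Total 303.57.

303.57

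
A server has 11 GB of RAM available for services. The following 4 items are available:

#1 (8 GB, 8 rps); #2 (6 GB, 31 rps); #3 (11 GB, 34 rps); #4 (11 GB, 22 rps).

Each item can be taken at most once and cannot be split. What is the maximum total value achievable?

Check high-value combinations within 11 GB:
- #3: memory 11, value 34
- #2: memory 6, value 31
- #4: memory 11, value 22
Best: 34 rps.

34 rps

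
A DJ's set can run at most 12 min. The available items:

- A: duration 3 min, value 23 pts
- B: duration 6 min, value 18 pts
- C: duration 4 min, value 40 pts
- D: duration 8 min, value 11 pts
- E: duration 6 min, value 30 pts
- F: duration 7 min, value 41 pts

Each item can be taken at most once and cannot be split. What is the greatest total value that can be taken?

Check high-value combinations within 12 min:
- C+F: duration 4+7=11, value 40+41=81
- C+E: duration 4+6=10, value 40+30=70
- A+F: duration 3+7=10, value 23+41=64
Best: 81 pts.

81 pts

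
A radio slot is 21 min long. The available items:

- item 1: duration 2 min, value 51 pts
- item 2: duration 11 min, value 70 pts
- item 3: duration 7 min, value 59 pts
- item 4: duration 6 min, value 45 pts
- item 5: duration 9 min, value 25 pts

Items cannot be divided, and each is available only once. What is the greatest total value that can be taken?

180 pts

This is a 0/1 knapsack; check combinations near the capacity.
- item 1+item 2+item 3: duration 2+11+7=20, value 51+70+59=180
- item 1+item 2+item 4: duration 2+11+6=19, value 51+70+45=166
- item 1+item 3+item 4: duration 2+7+6=15, value 51+59+45=155
Best: 180 pts.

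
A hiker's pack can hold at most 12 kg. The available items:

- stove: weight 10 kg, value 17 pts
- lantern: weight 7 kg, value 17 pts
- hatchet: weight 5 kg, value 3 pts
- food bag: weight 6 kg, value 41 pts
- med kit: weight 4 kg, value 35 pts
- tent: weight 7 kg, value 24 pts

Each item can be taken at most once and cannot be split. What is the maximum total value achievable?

76 pts

Check high-value combinations within 12 kg:
- food bag+med kit: weight 6+4=10, value 41+35=76
- med kit+tent: weight 4+7=11, value 35+24=59
- lantern+med kit: weight 7+4=11, value 17+35=52
- hatchet+food bag: weight 5+6=11, value 3+41=44
- food bag: weight 6, value 41
Best: 76 pts.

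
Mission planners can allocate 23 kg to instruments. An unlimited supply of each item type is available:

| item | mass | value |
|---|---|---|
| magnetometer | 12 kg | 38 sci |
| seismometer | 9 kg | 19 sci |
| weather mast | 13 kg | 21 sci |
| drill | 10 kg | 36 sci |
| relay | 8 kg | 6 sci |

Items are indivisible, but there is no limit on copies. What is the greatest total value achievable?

74 sci

Best value-per-unit is drill at 36/10; filling with it alone gives 2×36 = 72.
Optimal mix: 1×magnetometer + 1×drill → mass 22, value 74.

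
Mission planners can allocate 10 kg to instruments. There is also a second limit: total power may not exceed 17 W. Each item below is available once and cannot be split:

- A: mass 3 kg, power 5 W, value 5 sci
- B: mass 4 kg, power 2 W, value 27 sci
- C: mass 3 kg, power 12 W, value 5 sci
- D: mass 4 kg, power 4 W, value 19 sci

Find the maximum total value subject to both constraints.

Feasible sets respecting both limits:
- B+D: mass 8, power 6, value 46
- A+B: mass 7, power 7, value 32
- B+C: mass 7, power 14, value 32
- B: mass 4, power 2, value 27
Best: 46 sci.

46 sci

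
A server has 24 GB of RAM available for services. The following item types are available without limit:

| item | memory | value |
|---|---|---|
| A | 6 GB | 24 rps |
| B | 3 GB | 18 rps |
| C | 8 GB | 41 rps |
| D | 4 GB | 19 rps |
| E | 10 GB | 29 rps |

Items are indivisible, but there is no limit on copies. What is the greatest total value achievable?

144 rps

Best value-per-unit is B at 18/3, and filling with it alone uses memory 8×3=24. No mix of the others beats 8×18 = 144.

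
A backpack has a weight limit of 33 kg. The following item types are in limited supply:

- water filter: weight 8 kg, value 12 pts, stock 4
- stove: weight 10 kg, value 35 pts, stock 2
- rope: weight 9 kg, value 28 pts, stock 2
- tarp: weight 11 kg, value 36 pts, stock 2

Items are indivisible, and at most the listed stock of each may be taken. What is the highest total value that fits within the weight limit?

107 pts

Best selections within weight 33 and stock limits:
- 1×stove + 2×tarp: weight 32, value 107
- 2×stove + 1×tarp: weight 31, value 106
- 1×rope + 2×tarp: weight 31, value 100
Best: 107 pts.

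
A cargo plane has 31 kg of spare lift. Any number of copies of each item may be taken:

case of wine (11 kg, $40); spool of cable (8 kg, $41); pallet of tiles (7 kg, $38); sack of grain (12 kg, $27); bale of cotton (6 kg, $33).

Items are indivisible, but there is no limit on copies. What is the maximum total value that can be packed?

$170

Best value-per-unit is bale of cotton at 33/6; filling with it alone gives 5×33 = 165.
Optimal mix: 1×pallet of tiles + 4×bale of cotton → weight 31, value 170.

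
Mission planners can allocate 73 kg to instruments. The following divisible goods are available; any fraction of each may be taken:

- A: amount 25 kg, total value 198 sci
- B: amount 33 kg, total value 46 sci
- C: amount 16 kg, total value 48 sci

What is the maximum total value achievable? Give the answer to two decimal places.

Take in order of value per unit:
- A (198/25 per unit): all 25 → value 198, running total 198.00
- C (48/16 per unit): all 16 → value 48, running total 246.00
- B (46/33 per unit): 32 of 33 → value 32×46/33 = 44.6061, running total 290.61
Total 290.61.

290.61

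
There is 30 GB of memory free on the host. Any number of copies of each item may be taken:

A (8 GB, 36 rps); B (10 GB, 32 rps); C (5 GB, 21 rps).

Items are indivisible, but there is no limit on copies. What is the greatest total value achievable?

129 rps

Best value-per-unit is A at 36/8; filling with it alone gives 3×36 = 108.
Optimal mix: 3×A + 1×C → memory 29, value 129.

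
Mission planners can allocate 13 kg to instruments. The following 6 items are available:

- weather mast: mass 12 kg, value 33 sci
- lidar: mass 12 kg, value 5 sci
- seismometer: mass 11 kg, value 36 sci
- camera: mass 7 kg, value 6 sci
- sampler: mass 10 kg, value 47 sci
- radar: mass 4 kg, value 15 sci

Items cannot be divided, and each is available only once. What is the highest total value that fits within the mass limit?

This is a 0/1 knapsack; check combinations near the capacity.
- sampler: mass 10, value 47
- seismometer: mass 11, value 36
- weather mast: mass 12, value 33
- camera+radar: mass 7+4=11, value 6+15=21
Best: 47 sci.

47 sci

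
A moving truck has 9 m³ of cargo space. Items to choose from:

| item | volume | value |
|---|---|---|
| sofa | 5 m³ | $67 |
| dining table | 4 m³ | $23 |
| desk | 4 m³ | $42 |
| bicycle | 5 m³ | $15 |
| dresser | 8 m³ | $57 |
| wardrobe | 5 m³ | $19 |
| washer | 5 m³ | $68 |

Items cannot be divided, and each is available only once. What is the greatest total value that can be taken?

Check high-value combinations within 9 m³:
- desk+washer: volume 4+5=9, value 42+68=110
- sofa+desk: volume 5+4=9, value 67+42=109
- dining table+washer: volume 4+5=9, value 23+68=91
- sofa+dining table: volume 5+4=9, value 67+23=90
- washer: volume 5, value 68
Best: $110.

$110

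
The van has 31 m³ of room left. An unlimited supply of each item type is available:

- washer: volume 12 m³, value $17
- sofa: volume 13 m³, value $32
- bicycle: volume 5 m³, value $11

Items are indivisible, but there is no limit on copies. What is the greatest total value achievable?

Best value-per-unit is sofa at 32/13; filling with it alone gives 2×32 = 64.
Optimal mix: 2×sofa + 1×bicycle → volume 31, value 75.

$75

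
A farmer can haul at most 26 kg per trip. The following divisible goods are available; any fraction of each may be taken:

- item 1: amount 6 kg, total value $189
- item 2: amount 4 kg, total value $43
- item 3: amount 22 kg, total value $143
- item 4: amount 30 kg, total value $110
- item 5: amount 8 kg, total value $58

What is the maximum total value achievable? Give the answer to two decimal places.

342.00

Take in order of value per unit:
- item 1 (189/6 per unit): all 6 → value 189, running total 189.00
- item 2 (43/4 per unit): all 4 → value 43, running total 232.00
- item 5 (58/8 per unit): all 8 → value 58, running total 290.00
- item 3 (143/22 per unit): 8 of 22 → value 8×143/22 = 52.0000, running total 342.00
Total 342.00.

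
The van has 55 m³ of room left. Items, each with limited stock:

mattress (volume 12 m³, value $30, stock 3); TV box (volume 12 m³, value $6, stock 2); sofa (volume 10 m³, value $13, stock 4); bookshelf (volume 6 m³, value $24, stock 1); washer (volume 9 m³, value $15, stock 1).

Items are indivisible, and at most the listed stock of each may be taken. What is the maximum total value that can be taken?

$129

Best selections within volume 55 and stock limits:
- 3×mattress + 1×bookshelf + 1×washer: volume 51, value 129
- 3×mattress + 1×sofa + 1×bookshelf: volume 52, value 127
Best: $129.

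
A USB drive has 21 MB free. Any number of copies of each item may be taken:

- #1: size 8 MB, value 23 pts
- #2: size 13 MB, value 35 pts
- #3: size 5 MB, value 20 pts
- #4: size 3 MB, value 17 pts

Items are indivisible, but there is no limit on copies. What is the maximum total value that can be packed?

119 pts

Best value-per-unit is #4 at 17/3, and filling with it alone uses size 7×3=21. No mix of the others beats 7×17 = 119.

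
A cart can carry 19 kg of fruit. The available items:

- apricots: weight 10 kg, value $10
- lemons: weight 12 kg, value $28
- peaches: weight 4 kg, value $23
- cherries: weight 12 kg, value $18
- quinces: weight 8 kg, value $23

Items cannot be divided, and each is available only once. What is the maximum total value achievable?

$51

This is a 0/1 knapsack; check combinations near the capacity.
- lemons+peaches: weight 12+4=16, value 28+23=51
- peaches+quinces: weight 4+8=12, value 23+23=46
- peaches+cherries: weight 4+12=16, value 23+18=41
Best: $51.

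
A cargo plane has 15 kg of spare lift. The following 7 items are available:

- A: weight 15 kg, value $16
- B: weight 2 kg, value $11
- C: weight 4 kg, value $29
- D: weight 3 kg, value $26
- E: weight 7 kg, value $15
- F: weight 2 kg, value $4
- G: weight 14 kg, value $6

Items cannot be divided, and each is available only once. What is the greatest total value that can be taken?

Check high-value combinations within 15 kg:
- B+C+D+F: weight 2+4+3+2=11, value 11+29+26+4=70
- C+D+E: weight 4+3+7=14, value 29+26+15=70
- B+C+D: weight 2+4+3=9, value 11+29+26=66
Best: $70.

$70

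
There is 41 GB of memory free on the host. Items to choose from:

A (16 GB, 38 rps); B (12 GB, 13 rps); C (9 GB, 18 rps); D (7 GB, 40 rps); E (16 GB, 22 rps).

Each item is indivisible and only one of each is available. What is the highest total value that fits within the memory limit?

100 rps

This is a 0/1 knapsack; check combinations near the capacity.
- A+D+E: memory 16+7+16=39, value 38+40+22=100
- A+C+D: memory 16+9+7=32, value 38+18+40=96
- A+B+D: memory 16+12+7=35, value 38+13+40=91
Best: 100 rps.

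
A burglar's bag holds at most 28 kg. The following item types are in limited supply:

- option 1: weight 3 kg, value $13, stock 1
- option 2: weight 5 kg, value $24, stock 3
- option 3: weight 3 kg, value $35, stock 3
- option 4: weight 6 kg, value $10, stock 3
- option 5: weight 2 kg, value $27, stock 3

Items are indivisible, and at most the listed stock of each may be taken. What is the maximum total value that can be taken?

Top feasible selections:
- 1×option 1 + 2×option 2 + 3×option 3 + 3×option 5: weight 28, value 247
- 2×option 2 + 3×option 3 + 3×option 5: weight 25, value 234
- 3×option 2 + 3×option 3 + 2×option 5: weight 28, value 231
- 1×option 1 + 1×option 2 + 3×option 3 + 3×option 5: weight 23, value 223
Best: $247.

$247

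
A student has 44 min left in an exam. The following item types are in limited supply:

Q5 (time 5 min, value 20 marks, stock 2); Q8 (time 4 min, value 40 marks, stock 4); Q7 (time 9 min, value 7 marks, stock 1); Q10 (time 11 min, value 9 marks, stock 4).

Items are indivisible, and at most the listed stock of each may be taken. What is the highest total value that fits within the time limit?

209 marks

Best selections within time 44 and stock limits:
- 2×Q5 + 4×Q8 + 1×Q10: time 37, value 209
- 2×Q5 + 4×Q8 + 1×Q7: time 35, value 207
Best: 209 marks.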